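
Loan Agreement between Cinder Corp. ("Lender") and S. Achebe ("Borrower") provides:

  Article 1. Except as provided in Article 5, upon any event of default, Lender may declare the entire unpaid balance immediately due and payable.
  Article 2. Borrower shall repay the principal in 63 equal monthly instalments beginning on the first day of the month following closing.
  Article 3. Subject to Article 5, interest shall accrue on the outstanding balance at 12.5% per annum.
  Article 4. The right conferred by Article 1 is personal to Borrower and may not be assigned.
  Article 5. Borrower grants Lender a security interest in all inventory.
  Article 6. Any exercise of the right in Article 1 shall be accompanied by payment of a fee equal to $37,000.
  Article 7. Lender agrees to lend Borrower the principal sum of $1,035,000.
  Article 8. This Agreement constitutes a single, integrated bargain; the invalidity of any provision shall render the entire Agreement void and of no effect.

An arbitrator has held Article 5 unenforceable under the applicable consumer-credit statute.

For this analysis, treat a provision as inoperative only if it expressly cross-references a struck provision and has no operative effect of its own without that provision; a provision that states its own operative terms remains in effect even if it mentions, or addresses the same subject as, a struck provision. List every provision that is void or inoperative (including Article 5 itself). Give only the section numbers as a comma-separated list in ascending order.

Article 5 is struck. Nothing else in the Agreement is defined by reference to Article 5. Article 8 provides that the Agreement is not severable, so the invalidity of any one provision voids the entire Agreement. No provision of the Agreement survives.

1, 2, 3, 4, 5, 6, 7, 8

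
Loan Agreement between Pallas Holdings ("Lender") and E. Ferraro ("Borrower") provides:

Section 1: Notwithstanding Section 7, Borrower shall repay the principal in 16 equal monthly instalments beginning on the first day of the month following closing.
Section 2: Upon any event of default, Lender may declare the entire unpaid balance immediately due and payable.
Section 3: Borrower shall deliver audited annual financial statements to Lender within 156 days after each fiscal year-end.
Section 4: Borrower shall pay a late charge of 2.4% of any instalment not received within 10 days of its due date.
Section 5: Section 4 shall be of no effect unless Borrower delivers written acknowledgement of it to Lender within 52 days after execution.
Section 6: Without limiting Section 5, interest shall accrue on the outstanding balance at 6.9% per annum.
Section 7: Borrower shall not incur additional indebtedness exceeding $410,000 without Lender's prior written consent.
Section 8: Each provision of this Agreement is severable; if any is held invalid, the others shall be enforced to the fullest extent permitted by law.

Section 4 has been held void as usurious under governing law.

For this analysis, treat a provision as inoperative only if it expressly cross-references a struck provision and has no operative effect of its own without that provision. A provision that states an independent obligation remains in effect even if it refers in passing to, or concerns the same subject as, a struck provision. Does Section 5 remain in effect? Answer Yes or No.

Section 4 is struck. The only function of Section 5 is the acknowledgement condition for Section 4, so it cannot stand once Section 4 is removed. Although Section 6 refers to Section 5, its operative terms do not depend on Section 5, so it remains in effect. Section 8 is a severability clause and preserves every provision that can still be given independent effect. Section 1, Section 2, Section 3, Section 6, Section 7, and Section 8 remain in effect. Section 5 is among the inoperative provisions, so the answer is no.

No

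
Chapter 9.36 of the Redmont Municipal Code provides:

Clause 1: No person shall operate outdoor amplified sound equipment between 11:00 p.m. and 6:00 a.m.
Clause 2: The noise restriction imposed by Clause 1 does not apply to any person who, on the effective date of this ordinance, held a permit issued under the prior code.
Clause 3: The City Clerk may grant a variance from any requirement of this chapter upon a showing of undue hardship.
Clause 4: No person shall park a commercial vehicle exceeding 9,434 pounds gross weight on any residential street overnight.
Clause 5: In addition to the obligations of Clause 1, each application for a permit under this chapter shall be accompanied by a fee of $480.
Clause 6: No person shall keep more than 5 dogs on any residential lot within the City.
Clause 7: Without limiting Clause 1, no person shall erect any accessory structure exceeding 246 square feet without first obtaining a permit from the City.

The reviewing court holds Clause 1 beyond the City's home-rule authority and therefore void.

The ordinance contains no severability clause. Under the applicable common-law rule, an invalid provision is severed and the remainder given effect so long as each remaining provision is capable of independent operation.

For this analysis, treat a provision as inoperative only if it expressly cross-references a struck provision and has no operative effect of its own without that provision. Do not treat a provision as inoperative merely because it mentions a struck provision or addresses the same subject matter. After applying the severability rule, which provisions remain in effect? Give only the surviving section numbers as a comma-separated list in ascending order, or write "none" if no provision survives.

Clause 1 is struck. The only function of Clause 2 is the grandfather exemption from Clause 1, so it cannot stand once Clause 1 is removed. Clause 7 mentions Clause 1 but its own obligation stands independently of Clause 1, so Clause 7 is not affected. Clause 5 mentions Clause 1 but its own obligation stands independently of Clause 1, so Clause 5 is not affected. Under the stated default rule, only provisions that cannot operate independently fall away; the rest are enforced. The provisions still in force are Clause 3, Clause 4, Clause 5, Clause 6, and Clause 7.

3, 4, 5, 6, 7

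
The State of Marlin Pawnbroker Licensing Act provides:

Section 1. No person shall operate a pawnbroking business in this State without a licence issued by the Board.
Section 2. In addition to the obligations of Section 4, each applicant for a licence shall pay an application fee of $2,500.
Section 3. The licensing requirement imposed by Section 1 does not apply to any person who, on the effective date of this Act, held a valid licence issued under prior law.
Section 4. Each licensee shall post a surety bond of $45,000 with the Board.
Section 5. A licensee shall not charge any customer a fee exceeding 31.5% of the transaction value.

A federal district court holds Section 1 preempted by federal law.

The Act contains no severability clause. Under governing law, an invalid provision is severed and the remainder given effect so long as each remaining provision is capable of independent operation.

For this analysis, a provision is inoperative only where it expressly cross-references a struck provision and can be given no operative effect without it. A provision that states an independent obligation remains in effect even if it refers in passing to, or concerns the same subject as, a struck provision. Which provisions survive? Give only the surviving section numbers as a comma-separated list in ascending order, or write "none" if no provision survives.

Section 1 is struck. Section 3 merely fixes the grandfather exemption from Section 1; with Section 1 gone it has nothing to operate on and falls away. With no severability clause, the stated default rule severs what cannot stand and enforces each remaining provision that can operate on its own. Section 2, Section 4, and Section 5 remain in effect.

2, 4, 5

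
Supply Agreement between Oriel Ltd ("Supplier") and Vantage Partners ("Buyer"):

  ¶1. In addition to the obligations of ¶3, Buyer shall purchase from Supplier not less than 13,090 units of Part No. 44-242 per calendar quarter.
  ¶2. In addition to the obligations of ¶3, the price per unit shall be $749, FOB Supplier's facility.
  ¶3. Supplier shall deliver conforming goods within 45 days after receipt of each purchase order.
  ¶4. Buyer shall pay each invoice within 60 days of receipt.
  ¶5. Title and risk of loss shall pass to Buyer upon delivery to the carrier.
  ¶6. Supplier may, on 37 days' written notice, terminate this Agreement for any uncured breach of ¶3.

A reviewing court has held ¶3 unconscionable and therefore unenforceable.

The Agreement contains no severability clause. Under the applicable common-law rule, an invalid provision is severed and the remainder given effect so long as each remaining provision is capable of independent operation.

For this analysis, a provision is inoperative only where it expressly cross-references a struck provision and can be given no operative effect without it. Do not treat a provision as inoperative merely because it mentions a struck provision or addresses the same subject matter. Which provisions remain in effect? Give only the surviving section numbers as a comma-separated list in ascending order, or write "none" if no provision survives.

1, 2, 4, 5

¶3 is struck. ¶6 has no operative effect of its own apart from ¶3 and is therefore inoperative. Although ¶2 refers to ¶3, its operative terms do not depend on ¶3, so it remains in effect. ¶1 mentions ¶3 but its own obligation stands independently of ¶3, so ¶1 is not affected. Under the stated default rule, only provisions that cannot operate independently fall away; the rest are enforced. That leaves ¶1, ¶2, ¶4, and ¶5 in effect.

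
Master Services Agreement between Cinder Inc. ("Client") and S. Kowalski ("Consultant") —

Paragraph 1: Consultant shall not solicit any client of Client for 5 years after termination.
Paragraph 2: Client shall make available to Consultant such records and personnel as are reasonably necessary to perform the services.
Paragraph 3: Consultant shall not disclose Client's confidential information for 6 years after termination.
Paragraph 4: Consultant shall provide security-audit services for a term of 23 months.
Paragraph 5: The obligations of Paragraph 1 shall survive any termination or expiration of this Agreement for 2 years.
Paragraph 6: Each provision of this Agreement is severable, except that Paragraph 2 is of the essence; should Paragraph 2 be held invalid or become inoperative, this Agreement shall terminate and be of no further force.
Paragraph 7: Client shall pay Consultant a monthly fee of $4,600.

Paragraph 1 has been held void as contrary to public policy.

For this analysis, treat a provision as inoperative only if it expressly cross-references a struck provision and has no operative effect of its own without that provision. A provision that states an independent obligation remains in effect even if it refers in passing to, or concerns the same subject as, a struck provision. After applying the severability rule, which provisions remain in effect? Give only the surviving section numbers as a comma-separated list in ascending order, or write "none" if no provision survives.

Paragraph 1 is struck. Paragraph 5 merely fixes the survival period for Paragraph 1; with Paragraph 1 gone it has nothing to operate on and falls away. Paragraph 6 makes Paragraph 2 an essential term, but Paragraph 2 is unaffected, so the severability proviso in Paragraph 6 preserves the remaining provisions. Paragraph 2, Paragraph 3, Paragraph 4, Paragraph 6, and Paragraph 7 remain in effect.

2, 3, 4, 6, 7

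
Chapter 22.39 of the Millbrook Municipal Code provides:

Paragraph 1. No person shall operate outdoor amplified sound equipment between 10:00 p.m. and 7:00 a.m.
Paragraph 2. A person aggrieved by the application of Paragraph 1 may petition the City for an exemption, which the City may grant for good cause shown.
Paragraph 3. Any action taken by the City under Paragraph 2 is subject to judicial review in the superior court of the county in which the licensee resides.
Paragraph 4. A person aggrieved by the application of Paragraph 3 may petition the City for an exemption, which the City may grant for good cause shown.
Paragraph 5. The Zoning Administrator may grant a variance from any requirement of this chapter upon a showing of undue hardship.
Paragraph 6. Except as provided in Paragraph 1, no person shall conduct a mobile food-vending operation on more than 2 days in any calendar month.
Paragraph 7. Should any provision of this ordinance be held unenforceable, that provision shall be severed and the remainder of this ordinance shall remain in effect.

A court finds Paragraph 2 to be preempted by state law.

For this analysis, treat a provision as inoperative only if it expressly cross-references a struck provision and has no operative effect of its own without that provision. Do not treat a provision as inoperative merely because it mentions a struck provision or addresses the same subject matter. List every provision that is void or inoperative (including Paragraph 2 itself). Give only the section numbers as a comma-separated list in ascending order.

2, 3, 4

Paragraph 2 is struck. Paragraph 3 operates only by reference to Paragraph 2, so it falls with Paragraph 2. Paragraph 4 operates only by reference to Paragraph 3, so it falls with Paragraph 3. Under the severability clause in Paragraph 7, the remaining provisions continue in force. That leaves Paragraph 1, Paragraph 5, Paragraph 6, and Paragraph 7 in effect.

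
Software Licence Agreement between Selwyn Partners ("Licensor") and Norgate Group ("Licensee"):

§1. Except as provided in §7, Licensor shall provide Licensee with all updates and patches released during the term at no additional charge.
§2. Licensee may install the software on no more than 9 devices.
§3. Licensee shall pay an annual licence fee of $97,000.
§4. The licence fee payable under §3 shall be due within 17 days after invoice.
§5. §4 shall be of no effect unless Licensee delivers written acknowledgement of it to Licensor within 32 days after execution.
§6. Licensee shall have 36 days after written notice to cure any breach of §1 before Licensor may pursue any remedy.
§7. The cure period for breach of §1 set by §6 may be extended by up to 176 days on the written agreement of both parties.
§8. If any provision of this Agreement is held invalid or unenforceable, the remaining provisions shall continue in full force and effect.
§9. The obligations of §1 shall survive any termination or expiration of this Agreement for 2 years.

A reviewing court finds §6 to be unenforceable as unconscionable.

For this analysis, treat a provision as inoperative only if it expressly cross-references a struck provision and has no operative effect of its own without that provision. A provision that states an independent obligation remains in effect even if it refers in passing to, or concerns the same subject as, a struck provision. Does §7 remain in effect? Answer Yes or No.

§6 is struck. §7 does nothing except set the extension of the cure period for breach of §1 by reference to §6; with §6 gone it has no independent effect and is inoperative. Although §1 refers to §7, its operative terms do not depend on §7, so it remains in effect. Under the severability clause in §8, the remaining provisions continue in force. That leaves §1, §2, §3, §4, §5, §8, and §9 in effect. §7 is among the inoperative provisions, so the answer is no.

No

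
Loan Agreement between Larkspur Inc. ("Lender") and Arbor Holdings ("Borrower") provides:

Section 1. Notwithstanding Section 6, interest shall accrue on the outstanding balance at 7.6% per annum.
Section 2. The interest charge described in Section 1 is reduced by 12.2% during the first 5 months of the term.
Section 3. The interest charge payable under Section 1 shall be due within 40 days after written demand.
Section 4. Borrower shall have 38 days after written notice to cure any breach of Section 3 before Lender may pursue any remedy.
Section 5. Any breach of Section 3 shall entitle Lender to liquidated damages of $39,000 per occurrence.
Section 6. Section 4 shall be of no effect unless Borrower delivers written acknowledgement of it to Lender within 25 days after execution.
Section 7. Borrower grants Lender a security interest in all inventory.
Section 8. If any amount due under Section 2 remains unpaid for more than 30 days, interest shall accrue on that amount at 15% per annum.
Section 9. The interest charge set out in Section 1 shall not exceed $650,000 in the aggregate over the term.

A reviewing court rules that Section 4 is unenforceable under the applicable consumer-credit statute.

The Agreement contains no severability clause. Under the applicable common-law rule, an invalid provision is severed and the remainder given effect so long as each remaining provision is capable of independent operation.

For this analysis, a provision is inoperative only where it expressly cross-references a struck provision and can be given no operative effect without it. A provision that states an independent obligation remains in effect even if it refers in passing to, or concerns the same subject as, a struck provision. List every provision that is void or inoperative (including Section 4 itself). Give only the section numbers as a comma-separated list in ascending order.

4, 6

Section 4 is struck. Section 6 merely fixes the acknowledgement condition for Section 4; with Section 4 gone it has nothing to operate on and falls away. Section 1 mentions Section 6 but its own obligation stands independently of Section 6, so Section 1 is not affected. With no severability clause, the stated default rule severs what cannot stand and enforces each remaining provision that can operate on its own. The provisions still in force are Section 1, Section 2, Section 3, Section 5, Section 7, Section 8, and Section 9.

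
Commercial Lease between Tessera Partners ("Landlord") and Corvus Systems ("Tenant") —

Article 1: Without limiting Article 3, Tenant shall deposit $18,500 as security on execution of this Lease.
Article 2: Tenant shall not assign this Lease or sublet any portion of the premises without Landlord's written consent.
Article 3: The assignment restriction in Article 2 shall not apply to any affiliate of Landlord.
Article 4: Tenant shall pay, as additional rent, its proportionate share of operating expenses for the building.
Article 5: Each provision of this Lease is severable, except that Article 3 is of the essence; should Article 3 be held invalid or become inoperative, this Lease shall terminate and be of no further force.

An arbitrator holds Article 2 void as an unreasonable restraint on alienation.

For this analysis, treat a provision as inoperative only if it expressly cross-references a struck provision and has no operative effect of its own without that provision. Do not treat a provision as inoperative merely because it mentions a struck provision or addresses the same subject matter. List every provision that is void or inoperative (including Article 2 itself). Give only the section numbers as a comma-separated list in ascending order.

1, 2, 3, 4, 5

Article 2 is struck. Article 3 operates only by reference to Article 2, so it falls with Article 2. Article 5 makes Article 3 an essential term, and Article 3 has been rendered inoperative by the cascade; under Article 5, the entire Lease is therefore void. No provision of the Lease survives.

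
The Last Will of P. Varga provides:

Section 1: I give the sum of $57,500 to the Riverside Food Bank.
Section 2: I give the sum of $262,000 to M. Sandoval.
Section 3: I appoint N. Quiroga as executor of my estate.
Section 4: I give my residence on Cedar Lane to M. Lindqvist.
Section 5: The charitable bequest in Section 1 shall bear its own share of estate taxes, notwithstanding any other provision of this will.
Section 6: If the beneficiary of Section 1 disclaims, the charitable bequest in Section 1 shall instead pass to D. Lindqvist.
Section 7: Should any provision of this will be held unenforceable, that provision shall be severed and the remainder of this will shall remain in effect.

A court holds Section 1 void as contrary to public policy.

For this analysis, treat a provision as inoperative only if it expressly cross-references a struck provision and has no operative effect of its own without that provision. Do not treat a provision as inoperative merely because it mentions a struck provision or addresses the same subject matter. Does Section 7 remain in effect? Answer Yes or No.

Section 1 is struck. Section 5 operates only by reference to Section 1, so it falls with Section 1. Section 6 merely fixes the alternative disposition for Section 1; with Section 1 gone it has nothing to operate on and falls away. Under the severability clause in Section 7, the remaining provisions continue in force. That leaves Section 2, Section 3, Section 4, and Section 7 in effect. Section 7 is among the surviving provisions, so the answer is yes.

Yes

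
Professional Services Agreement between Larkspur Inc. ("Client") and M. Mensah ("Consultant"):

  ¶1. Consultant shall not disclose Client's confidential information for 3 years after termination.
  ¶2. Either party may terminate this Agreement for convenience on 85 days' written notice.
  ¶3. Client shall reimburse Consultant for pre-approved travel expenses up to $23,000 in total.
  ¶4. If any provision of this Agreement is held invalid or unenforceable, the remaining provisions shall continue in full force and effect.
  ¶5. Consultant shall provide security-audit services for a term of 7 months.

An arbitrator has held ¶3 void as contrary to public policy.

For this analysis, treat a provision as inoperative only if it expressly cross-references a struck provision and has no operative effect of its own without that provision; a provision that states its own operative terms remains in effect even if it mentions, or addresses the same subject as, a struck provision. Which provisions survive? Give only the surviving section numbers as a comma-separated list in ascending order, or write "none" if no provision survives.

¶3 is struck. Nothing else in the Agreement is defined by reference to ¶3. Under the severability clause in ¶4, the remaining provisions continue in force. That leaves ¶1, ¶2, ¶4, and ¶5 in effect.

1, 2, 4, 5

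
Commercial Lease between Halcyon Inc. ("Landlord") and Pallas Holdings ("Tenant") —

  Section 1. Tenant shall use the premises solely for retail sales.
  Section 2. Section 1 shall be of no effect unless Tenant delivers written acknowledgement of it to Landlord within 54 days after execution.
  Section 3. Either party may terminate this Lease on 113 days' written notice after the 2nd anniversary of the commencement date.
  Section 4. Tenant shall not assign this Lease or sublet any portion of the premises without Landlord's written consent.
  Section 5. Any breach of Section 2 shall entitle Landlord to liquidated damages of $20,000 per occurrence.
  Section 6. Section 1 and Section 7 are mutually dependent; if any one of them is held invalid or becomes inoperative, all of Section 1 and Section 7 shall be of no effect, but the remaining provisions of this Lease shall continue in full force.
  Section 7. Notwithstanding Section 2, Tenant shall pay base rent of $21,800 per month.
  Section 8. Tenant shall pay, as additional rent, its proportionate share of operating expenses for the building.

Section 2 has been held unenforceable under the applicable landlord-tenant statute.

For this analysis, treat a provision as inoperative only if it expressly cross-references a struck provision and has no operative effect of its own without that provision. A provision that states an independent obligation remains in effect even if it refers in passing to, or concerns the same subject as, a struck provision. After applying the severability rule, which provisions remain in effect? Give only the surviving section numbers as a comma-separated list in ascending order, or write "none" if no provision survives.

Section 2 is struck. Section 5 does nothing except set the liquidated-damages amount by reference to Section 2; with Section 2 gone it has no independent effect and is inoperative. Section 7 mentions Section 2 but its own obligation stands independently of Section 2, so Section 7 is not affected. Section 6 ties Section 1 and Section 7 together, but none of those is affected here; the remaining provisions continue in force under Section 6. Section 1, Section 3, Section 4, Section 6, Section 7, and Section 8 remain in effect.

1, 3, 4, 6, 7, 8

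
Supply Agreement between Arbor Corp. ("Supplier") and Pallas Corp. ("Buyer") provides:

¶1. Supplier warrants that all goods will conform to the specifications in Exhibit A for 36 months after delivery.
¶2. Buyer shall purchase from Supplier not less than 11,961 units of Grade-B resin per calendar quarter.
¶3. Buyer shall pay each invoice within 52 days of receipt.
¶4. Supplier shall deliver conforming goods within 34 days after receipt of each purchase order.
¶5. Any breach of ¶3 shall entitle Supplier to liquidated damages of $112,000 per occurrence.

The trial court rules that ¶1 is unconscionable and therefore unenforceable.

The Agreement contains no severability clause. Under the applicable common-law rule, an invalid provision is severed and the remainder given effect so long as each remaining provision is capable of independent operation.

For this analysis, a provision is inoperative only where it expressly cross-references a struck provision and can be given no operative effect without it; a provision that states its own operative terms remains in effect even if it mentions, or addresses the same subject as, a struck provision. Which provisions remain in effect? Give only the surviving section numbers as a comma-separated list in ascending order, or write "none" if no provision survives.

¶1 is struck. Nothing else in the Agreement is defined by reference to ¶1. Under the stated default rule, only provisions that cannot operate independently fall away; the rest are enforced. The provisions still in force are ¶2, ¶3, ¶4, and ¶5.

2, 3, 4, 5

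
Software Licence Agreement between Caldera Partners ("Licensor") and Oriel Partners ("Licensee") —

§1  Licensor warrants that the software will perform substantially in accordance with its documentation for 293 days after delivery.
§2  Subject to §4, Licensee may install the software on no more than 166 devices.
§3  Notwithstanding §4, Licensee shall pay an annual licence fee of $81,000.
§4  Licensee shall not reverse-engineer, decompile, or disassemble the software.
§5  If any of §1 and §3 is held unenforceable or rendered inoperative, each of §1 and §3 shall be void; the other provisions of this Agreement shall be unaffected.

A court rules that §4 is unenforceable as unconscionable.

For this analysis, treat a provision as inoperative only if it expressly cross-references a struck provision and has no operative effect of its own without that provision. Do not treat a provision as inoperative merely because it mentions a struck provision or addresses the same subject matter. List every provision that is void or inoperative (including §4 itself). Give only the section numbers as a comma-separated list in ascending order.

4

§4 is struck. §2 mentions §4 but its own obligation stands independently of §4, so §2 is not affected. §3 mentions §4 but its own obligation stands independently of §4, so §3 is not affected. Nothing else in the Agreement is defined by reference to §4. §5 ties §1 and §3 together, but none of those is affected here; the remaining provisions continue in force under §5. That leaves §1, §2, §3, and §5 in effect.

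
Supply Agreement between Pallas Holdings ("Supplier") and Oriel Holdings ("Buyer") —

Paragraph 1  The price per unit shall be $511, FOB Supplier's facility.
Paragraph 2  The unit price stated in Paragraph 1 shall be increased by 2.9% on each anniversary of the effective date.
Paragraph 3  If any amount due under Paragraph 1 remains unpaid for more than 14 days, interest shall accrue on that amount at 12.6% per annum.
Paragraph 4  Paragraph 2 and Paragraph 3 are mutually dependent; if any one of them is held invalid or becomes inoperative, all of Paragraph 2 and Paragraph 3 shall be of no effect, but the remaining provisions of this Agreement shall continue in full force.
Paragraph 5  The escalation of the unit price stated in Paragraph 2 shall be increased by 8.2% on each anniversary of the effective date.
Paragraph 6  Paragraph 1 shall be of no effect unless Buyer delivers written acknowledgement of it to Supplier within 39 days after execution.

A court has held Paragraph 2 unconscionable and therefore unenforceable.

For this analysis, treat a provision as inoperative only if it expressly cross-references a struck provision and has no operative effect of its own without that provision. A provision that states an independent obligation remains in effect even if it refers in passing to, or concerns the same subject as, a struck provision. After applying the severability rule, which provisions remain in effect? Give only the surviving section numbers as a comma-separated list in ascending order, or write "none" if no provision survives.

Paragraph 2 is struck. The whole of Paragraph 5 is the escalation of the escalation of the unit price, defined by reference to Paragraph 2, so Paragraph 5 cannot stand once Paragraph 2 is removed. Paragraph 4 declares Paragraph 2 and Paragraph 3 mutually dependent; since one of them has fallen, all of them are of no effect. That brings down Paragraph 3 as well. The remainder continues in force under Paragraph 4. That leaves Paragraph 1, Paragraph 4, and Paragraph 6 in effect.

1, 4, 6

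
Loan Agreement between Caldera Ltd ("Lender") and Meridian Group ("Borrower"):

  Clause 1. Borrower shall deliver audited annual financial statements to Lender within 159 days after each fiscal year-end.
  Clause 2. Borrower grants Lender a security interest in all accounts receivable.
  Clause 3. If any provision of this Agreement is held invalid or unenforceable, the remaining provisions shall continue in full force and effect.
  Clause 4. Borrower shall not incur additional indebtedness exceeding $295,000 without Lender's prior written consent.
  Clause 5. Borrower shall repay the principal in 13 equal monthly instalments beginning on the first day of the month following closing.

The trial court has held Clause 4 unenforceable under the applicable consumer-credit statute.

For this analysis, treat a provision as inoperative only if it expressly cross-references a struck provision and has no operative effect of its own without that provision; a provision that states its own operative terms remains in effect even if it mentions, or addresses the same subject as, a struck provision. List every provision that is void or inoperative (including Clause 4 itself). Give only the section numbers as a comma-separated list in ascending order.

4

Clause 4 is struck. Nothing else in the Agreement is defined by reference to Clause 4. Under the severability clause in Clause 3, the remaining provisions continue in force. The provisions still in force are Clause 1, Clause 2, Clause 3, and Clause 5.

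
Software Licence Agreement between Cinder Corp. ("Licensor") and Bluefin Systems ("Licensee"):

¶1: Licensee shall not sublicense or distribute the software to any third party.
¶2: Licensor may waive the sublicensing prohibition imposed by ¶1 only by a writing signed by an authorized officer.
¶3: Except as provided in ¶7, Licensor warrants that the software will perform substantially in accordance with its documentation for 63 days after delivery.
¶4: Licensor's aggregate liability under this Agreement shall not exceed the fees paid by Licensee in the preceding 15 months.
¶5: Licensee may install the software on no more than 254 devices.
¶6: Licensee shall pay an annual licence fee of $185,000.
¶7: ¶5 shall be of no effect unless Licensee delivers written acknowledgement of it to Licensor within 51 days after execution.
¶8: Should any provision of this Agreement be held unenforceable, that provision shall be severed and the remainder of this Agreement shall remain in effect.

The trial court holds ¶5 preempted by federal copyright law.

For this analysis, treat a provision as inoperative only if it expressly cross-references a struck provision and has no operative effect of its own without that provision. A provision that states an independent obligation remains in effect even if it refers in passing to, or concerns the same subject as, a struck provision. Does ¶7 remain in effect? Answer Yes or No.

No

¶5 is struck. ¶7 has no operative effect of its own apart from ¶5 and is therefore inoperative. ¶3 mentions ¶7 but its own obligation stands independently of ¶7, so ¶3 is not affected. ¶8 is a severability clause and preserves every provision that can still be given independent effect. That leaves ¶1, ¶2, ¶3, ¶4, ¶6, and ¶8 in effect. ¶7 is among the inoperative provisions, so the answer is no.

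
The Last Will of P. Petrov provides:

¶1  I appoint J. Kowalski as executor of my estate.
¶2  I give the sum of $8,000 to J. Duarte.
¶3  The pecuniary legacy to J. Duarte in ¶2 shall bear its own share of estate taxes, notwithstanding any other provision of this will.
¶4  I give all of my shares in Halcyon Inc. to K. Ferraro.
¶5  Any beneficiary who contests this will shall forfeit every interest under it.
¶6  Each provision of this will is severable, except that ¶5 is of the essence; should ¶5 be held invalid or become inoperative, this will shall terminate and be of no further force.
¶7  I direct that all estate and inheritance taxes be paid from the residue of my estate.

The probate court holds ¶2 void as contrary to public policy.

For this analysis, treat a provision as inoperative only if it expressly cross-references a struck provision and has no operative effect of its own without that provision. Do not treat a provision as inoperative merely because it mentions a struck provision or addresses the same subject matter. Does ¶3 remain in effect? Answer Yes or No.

No

¶2 is struck. The only function of ¶3 is the tax charge on ¶2, so it cannot stand once ¶2 is removed. ¶6 makes ¶5 an essential term, but ¶5 is unaffected, so the severability proviso in ¶6 preserves the remaining provisions. The provisions still in force are ¶1, ¶4, ¶5, ¶6, and ¶7. ¶3 is among the inoperative provisions, so the answer is no.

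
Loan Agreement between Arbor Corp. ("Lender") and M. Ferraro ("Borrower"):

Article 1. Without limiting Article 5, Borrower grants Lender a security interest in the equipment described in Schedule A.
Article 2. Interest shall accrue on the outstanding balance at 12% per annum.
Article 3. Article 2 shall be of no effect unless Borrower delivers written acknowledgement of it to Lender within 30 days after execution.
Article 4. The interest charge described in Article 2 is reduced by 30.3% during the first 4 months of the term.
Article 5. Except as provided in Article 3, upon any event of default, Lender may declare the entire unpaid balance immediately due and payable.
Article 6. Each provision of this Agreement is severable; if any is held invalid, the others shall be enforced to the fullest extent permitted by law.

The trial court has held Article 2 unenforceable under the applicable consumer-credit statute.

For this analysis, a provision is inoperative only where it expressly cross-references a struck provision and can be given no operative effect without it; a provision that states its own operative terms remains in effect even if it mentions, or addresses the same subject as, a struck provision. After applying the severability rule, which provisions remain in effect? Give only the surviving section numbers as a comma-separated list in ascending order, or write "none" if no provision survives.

Article 2 is struck. Article 3 operates only by reference to Article 2, so it falls with Article 2. The whole of Article 4 is the introductory reduction to the interest charge, defined by reference to Article 2, so Article 4 cannot stand once Article 2 is removed. Although Article 5 refers to Article 3, its operative terms do not depend on Article 3, so it remains in effect. Under the severability clause in Article 6, the remaining provisions continue in force. The provisions still in force are Article 1, Article 5, and Article 6.

1, 5, 6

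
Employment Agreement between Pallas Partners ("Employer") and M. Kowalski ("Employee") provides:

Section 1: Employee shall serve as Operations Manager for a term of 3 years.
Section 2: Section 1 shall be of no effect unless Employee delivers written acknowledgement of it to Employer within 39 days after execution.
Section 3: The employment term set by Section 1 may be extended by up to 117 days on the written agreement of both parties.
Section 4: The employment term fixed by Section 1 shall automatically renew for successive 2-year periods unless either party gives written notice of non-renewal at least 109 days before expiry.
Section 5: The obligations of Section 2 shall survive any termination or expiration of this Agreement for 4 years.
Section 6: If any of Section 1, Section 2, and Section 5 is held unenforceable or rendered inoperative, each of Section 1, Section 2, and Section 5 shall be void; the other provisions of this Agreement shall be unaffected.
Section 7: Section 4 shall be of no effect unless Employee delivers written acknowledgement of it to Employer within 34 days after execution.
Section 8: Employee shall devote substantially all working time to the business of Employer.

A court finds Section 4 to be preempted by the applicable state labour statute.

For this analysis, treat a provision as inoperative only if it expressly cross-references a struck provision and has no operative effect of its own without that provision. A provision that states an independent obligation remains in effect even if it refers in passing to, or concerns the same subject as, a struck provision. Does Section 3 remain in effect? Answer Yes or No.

Section 4 is struck. Section 7 merely fixes the acknowledgement condition for Section 4; with Section 4 gone it has nothing to operate on and falls away. Section 6 ties Section 1, Section 2, and Section 5 together, but none of those is affected here; the remaining provisions continue in force under Section 6. The provisions still in force are Section 1, Section 2, Section 3, Section 5, Section 6, and Section 8. Section 3 is among the surviving provisions, so the answer is yes.

Yes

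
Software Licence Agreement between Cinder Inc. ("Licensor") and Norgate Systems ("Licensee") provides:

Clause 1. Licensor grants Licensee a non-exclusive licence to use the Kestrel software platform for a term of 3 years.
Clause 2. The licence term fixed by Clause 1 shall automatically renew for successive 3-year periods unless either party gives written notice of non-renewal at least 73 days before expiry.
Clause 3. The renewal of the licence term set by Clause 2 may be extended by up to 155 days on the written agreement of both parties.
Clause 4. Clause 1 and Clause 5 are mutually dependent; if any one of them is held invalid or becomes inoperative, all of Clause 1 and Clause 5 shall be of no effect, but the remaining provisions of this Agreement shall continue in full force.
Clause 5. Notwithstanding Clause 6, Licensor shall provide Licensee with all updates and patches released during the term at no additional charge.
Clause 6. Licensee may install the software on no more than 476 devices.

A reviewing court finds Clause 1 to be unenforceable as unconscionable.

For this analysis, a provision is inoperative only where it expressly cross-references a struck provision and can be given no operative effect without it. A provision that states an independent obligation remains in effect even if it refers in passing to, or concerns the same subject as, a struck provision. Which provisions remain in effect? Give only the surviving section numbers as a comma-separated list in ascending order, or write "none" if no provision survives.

4, 6

Clause 1 is struck. Clause 2 operates only by reference to Clause 1, so it falls with Clause 1. Clause 3 does nothing except set the extension of the renewal of the licence term by reference to Clause 2; with Clause 2 gone it has no independent effect and is inoperative. Clause 4 declares Clause 1 and Clause 5 mutually dependent; since one of them has fallen, all of them are of no effect. That brings down Clause 5 as well. The remainder continues in force under Clause 4. That leaves Clause 4 and Clause 6 in effect.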